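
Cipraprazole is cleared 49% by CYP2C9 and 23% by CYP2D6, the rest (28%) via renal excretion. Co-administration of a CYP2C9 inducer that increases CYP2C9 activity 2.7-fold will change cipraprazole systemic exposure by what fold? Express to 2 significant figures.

0.55

The CYP2C9 pathway (49% of clearance) increases to 2.7× activity: 0.49 × 2.7 = 1.323.
CYP2D6 (23%) and the residual 28% are unaffected.
New clearance relative to baseline: 1.323 + 0.23 + 0.28 = 1.833.
Systemic exposure is inversely proportional to clearance, so the fold-change is 1 / 1.833 = 0.55.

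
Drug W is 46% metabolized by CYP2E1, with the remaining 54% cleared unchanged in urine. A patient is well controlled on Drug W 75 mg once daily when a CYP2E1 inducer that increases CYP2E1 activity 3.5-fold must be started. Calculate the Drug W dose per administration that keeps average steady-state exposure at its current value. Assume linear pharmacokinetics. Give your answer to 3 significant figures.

161 mg

The CYP2E1 pathway (46% of clearance) rises to 3.5× activity: 0.46 × 3.5 = 1.61.
Non-CYP routes (54%) are unchanged.
Relative clearance = 1.61 + 0.54 = 2.15.
Css,avg = (dose rate)/CL, so holding Css fixed requires dose ∝ CL: 75 × 2.15 = 161 mg.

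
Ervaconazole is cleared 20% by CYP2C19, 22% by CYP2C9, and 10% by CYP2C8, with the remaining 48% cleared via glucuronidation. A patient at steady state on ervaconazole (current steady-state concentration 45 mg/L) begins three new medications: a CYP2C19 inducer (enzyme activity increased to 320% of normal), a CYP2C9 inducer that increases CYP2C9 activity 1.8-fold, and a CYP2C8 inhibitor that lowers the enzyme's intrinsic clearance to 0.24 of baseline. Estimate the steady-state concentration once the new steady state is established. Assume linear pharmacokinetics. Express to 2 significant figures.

CYP2C19: 0.2 × 3.2 = 0.64
CYP2C9: 0.22 × 1.8 = 0.396
CYP2C8: 0.1 × 0.24 = 0.024
Other: 0.48 (unchanged)
CL_new/CL_old = 0.64 + 0.396 + 0.024 + 0.48 = 1.54.
Steady-state concentration ∝ 1/CL: new value = 45 / 1.54 = 29 mg/L.

29 mg/L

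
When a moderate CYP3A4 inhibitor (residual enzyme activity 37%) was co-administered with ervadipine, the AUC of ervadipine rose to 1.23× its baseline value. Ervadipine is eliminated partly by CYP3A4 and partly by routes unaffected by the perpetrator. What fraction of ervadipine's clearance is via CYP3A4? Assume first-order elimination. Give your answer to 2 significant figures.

0.30

CL'/CL = 1 / 1.23 = 0.813
0.37·fm + (1 − fm) = 0.813
fm = (0.813 − 1) / (0.37 − 1) = 0.30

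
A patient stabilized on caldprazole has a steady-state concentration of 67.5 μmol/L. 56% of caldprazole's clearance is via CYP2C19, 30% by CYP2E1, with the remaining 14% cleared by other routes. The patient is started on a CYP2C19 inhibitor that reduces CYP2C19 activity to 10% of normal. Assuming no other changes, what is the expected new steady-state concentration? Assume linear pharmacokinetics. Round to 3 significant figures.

The CYP2C19 pathway (56% of clearance) drops to 0.1× activity: 0.56 × 0.1 = 0.056.
CYP2E1 (30%) and the residual 14% are unaffected.
New clearance relative to baseline: 0.056 + 0.3 + 0.14 = 0.496.
Steady-state concentration ∝ 1/CL, so new value = 67.5 / 0.496 = 136 μmol/L.

136 μmol/L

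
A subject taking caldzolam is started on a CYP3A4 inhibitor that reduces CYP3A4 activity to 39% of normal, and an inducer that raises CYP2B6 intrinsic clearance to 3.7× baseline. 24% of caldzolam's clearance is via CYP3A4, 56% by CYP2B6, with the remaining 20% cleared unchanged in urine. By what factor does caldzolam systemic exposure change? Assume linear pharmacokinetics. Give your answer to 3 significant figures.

0.423

CYP3A4: 0.24 × 0.39 = 0.0936
CYP2B6: 0.56 × 3.7 = 2.072
Other: 0.2 (unchanged)
CL_new/CL_old = 0.0936 + 2.072 + 0.2 = 2.3656.
Because systemic exposure varies inversely with clearance, the combined effect is 1 / 2.3656 = 0.423.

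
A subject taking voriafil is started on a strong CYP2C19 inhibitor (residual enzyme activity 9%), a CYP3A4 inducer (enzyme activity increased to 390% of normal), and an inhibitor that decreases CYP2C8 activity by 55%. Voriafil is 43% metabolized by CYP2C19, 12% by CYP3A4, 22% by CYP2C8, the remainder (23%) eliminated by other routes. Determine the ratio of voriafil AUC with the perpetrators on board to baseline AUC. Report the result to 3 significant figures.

1.20

CYP2C19: 0.43 × 0.09 = 0.0387
CYP3A4: 0.12 × 3.9 = 0.468
CYP2C8: 0.22 × 0.45 = 0.099
Other: 0.23 (unchanged)
Relative clearance = 0.0387 + 0.468 + 0.099 + 0.23 = 0.8357.
AUC ∝ 1/CL: fold-change = 1 / 0.8357 = 1.20.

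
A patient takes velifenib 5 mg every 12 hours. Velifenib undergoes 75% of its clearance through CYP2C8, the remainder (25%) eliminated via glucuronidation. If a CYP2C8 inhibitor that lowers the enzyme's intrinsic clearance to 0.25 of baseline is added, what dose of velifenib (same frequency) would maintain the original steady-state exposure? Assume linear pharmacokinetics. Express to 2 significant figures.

2.2 mg

The CYP2C8 pathway (75% of clearance) drops to 0.25× activity: 0.75 × 0.25 = 0.1875.
Non-CYP routes (25%) are unchanged.
CL_new/CL_old = 0.1875 + 0.25 = 0.4375.
Exposure is unchanged when dose changes in proportion to clearance. New dose = 5 mg × 0.4375 = 2.2 mg.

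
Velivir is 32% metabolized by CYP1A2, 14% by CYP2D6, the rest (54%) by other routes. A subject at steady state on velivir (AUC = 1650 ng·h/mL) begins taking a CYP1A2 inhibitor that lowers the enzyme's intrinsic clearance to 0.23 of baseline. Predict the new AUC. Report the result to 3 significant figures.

2.19 × 10³ ng·h/mL

CYP1A2: 0.32 × 0.23 = 0.0736
CYP2D6: 0.14 (unchanged)
Other: 0.54 (unchanged)
CL_new/CL_old = 0.0736 + 0.14 + 0.54 = 0.7536.
AUC ∝ 1/CL, so new value = 1650 / 0.7536 = 2.19 × 10³ ng·h/mL.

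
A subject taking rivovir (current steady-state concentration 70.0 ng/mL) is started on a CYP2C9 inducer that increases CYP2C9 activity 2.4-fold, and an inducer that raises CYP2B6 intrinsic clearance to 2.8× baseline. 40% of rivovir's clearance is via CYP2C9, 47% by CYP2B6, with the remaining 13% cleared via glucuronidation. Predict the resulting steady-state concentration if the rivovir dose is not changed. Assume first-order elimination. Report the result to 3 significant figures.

29.1 ng/mL

The CYP2C9 pathway (40% of clearance) is boosted to 2.4× activity: 0.4 × 2.4 = 0.96.
The CYP2B6 pathway (47% of clearance) rises to 2.8× activity: 0.47 × 2.8 = 1.316.
Non-CYP routes (13%) are unchanged.
Relative clearance = 0.96 + 1.316 + 0.13 = 2.406.
Dividing the baseline by the relative clearance: 70.0 / 2.406 = 29.1 ng/mL.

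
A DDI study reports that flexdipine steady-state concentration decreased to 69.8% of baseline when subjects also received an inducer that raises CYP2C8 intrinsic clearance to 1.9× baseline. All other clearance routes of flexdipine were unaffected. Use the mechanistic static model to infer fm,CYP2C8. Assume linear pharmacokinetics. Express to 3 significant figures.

0.481

Let fm be the CYP2C8 fraction. New clearance relative to baseline = fm × 1.9 + (1 − fm).
Steady-state concentration ratio = 1 / (new CL fraction), so new CL fraction = 1 / 0.698 = 1.433.
fm × 1.9 + 1 − fm = 1.433  ⇒  fm × (1.9 − 1) = 0.4327  ⇒  fm = 0.481.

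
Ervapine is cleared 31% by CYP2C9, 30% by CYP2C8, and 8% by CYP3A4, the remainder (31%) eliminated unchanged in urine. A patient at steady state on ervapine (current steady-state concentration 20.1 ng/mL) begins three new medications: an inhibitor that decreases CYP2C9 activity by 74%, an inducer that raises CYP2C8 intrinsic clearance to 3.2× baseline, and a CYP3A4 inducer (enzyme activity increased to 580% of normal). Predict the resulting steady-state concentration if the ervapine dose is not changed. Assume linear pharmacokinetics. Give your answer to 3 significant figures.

11.1 ng/mL

CYP2C9: 0.31 × 0.26 = 0.0806
CYP2C8: 0.3 × 3.2 = 0.96
CYP3A4: 0.08 × 5.8 = 0.464
Other: 0.31 (unchanged)
CL_new/CL_old = 0.0806 + 0.96 + 0.464 + 0.31 = 1.8146.
Steady-state concentration ∝ 1/CL: new value = 20.1 / 1.8146 = 11.1 ng/mL.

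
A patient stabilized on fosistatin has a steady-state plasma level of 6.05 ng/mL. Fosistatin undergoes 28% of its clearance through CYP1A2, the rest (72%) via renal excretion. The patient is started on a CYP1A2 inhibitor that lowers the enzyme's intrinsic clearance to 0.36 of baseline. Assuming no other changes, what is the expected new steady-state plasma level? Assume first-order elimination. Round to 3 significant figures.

The CYP1A2 pathway (28% of clearance) is reduced to 0.36× activity: 0.28 × 0.36 = 0.1008.
The remaining 72% of clearance is unaffected.
New clearance relative to baseline: 0.1008 + 0.72 = 0.8208.
With dosing unchanged, steady-state plasma level scales as 1/CL: 6.05 / 0.8208 = 7.37 ng/mL.

7.37 ng/mL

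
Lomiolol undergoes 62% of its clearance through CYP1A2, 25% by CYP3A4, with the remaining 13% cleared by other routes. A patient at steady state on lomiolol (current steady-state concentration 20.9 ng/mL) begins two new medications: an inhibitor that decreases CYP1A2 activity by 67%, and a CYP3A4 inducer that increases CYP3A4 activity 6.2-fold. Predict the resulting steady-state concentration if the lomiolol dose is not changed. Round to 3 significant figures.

11.1 ng/mL

The CYP1A2 pathway (62% of clearance) drops to 0.33× activity: 0.62 × 0.33 = 0.2046.
The CYP3A4 pathway (25% of clearance) increases to 6.2× activity: 0.25 × 6.2 = 1.55.
Non-CYP routes (13%) are unchanged.
Relative clearance = 0.2046 + 1.55 + 0.13 = 1.8846.
New steady-state concentration = 20.9 / 1.8846 = 11.1 ng/mL (concentration scales inversely with clearance).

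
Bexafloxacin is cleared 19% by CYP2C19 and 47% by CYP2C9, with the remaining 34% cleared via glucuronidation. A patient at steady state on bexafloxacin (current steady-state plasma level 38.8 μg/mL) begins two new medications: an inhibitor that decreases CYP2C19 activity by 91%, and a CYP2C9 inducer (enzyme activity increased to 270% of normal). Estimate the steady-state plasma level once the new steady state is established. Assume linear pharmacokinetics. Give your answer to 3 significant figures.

The CYP2C19 pathway (19% of clearance) falls to 0.09× activity: 0.19 × 0.09 = 0.0171.
The CYP2C9 pathway (47% of clearance) is boosted to 2.7× activity: 0.47 × 2.7 = 1.269.
Non-CYP routes (34%) are unchanged.
CL_new/CL_old = 0.0171 + 1.269 + 0.34 = 1.6261.
New steady-state plasma level = 38.8 / 1.6261 = 23.9 μg/mL (concentration scales inversely with clearance).

23.9 μg/mL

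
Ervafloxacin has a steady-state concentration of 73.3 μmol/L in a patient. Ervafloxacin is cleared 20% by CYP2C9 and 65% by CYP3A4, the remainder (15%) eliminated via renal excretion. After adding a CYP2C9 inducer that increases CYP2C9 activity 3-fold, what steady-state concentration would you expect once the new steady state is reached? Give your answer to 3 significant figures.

52.4 μmol/L

The CYP2C9 pathway (20% of clearance) increases to 3× activity: 0.2 × 3 = 0.6.
CYP3A4 (65%) and the residual 15% are unaffected.
Relative clearance = 0.6 + 0.65 + 0.15 = 1.4.
With dosing unchanged, steady-state concentration scales as 1/CL: 73.3 / 1.4 = 52.4 μmol/L.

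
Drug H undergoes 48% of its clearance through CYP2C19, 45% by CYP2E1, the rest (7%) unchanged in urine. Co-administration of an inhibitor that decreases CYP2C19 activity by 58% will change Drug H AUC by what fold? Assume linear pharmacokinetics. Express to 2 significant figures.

1.4

The CYP2C19 pathway (48% of clearance) drops to 0.42× activity: 0.48 × 0.42 = 0.2016.
CYP2E1 (45%) and the residual 7% are unaffected.
CL_new/CL_old = 0.2016 + 0.45 + 0.07 = 0.7216.
AUC ratio = CL_old/CL_new = 1 / 0.7216 = 1.4.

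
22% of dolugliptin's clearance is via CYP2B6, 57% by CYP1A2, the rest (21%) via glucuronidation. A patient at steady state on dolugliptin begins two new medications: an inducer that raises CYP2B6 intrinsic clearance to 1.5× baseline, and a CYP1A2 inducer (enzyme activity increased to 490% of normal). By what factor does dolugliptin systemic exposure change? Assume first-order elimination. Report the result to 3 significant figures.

0.300

The CYP2B6 pathway (22% of clearance) is boosted to 1.5× activity: 0.22 × 1.5 = 0.33.
The CYP1A2 pathway (57% of clearance) is boosted to 4.9× activity: 0.57 × 4.9 = 2.793.
Non-CYP routes (21%) are unchanged.
Relative clearance = 0.33 + 2.793 + 0.21 = 3.333.
Systemic exposure ∝ 1/CL: fold-change = 1 / 3.333 = 0.300.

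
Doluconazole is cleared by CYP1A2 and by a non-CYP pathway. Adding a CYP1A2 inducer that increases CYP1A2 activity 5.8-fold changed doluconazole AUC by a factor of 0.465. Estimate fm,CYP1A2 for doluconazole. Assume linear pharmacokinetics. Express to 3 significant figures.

CL'/CL = 1 / 0.465 = 2.151
5.8·fm + (1 − fm) = 2.151
fm = (2.151 − 1) / (5.8 − 1) = 0.240

0.240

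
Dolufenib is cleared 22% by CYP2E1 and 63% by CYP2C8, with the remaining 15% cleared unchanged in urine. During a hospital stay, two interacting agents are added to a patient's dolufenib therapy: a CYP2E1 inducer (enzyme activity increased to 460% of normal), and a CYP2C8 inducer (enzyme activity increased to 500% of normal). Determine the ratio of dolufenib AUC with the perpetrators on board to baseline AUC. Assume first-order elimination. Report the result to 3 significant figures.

The CYP2E1 pathway (22% of clearance) is boosted to 4.6× activity: 0.22 × 4.6 = 1.012.
The CYP2C8 pathway (63% of clearance) is boosted to 5× activity: 0.63 × 5 = 3.15.
Non-CYP routes (15%) are unchanged.
New clearance relative to baseline: 1.012 + 3.15 + 0.15 = 4.312.
Net AUC ratio = 1 / 4.312 = 0.232.

0.232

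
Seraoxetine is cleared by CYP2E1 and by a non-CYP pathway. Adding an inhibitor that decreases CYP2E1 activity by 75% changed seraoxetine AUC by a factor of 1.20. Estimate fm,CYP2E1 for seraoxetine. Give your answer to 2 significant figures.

0.22

CL'/CL = 1 / 1.20 = 0.8333
0.25·fm + (1 − fm) = 0.8333
fm = (0.8333 − 1) / (0.25 − 1) = 0.22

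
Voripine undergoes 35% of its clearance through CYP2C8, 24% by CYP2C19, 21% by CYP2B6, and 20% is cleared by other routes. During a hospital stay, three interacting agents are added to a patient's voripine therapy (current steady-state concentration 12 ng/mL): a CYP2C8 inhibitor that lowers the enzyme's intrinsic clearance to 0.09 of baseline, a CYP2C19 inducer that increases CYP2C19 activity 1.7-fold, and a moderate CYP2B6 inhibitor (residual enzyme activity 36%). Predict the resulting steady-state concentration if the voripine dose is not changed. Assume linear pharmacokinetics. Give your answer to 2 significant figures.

The CYP2C8 pathway (35% of clearance) is reduced to 0.09× activity: 0.35 × 0.09 = 0.0315.
The CYP2C19 pathway (24% of clearance) increases to 1.7× activity: 0.24 × 1.7 = 0.408.
The CYP2B6 pathway (21% of clearance) is reduced to 0.36× activity: 0.21 × 0.36 = 0.0756.
The remaining 20% of clearance is unaffected.
Relative clearance = 0.0315 + 0.408 + 0.0756 + 0.2 = 0.7151.
Dividing the baseline by the relative clearance: 12 / 0.7151 = 17 ng/mL.

17 ng/mL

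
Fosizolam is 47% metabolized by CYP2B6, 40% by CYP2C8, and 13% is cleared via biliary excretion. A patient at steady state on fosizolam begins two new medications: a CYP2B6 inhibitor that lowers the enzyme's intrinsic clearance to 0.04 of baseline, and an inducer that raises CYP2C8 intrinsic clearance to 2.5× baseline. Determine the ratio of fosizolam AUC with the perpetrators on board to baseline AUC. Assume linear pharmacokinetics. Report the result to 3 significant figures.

The CYP2B6 pathway (47% of clearance) is reduced to 0.04× activity: 0.47 × 0.04 = 0.0188.
The CYP2C8 pathway (40% of clearance) increases to 2.5× activity: 0.4 × 2.5 = 1.
The remaining 13% of clearance is unaffected.
CL_new/CL_old = 0.0188 + 1 + 0.13 = 1.1488.
AUC ∝ 1/CL: fold-change = 1 / 1.1488 = 0.870.

0.870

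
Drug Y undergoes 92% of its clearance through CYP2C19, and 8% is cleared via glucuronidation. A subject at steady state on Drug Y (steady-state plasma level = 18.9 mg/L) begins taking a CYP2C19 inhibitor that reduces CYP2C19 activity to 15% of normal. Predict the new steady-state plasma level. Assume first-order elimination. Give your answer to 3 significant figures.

The CYP2C19 pathway (92% of clearance) falls to 0.15× activity: 0.92 × 0.15 = 0.138.
Non-CYP routes (8%) are unchanged.
Relative clearance = 0.138 + 0.08 = 0.218.
Steady-state plasma level ∝ 1/CL, so new value = 18.9 / 0.218 = 86.7 mg/L.

86.7 mg/L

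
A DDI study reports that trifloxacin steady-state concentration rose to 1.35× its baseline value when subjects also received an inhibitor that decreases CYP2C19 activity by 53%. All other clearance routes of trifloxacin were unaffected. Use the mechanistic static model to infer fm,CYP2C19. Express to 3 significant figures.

0.489

Call the CYP2C19 fraction fm. After the interaction, CL_new/CL_old = fm × 0.47 + (1 − fm).
Steady-state concentration ratio = 1 / (new CL fraction), so new CL fraction = 1 / 1.35 = 0.7407.
fm × 0.47 + 1 − fm = 0.7407  ⇒  fm × (0.47 − 1) = −0.2593  ⇒  fm = 0.489.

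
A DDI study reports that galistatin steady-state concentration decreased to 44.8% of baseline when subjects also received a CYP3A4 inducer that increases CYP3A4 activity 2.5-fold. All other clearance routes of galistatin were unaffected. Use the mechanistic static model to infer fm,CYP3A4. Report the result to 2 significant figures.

0.82

CL'/CL = 1 / 0.448 = 2.232
2.5·fm + (1 − fm) = 2.232
fm = (2.232 − 1) / (2.5 − 1) = 0.82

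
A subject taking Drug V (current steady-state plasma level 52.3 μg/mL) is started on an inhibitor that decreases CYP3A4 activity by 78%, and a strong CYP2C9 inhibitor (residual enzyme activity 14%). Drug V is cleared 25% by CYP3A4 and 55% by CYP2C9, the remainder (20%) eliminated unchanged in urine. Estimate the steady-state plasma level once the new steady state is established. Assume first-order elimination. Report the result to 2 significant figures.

1.6 × 10² μg/mL

CYP3A4: 0.25 × 0.22 = 0.055
CYP2C9: 0.55 × 0.14 = 0.077
Other: 0.2 (unchanged)
New clearance relative to baseline: 0.055 + 0.077 + 0.2 = 0.332.
Steady-state plasma level ∝ 1/CL: new value = 52.3 / 0.332 = 1.6 × 10² μg/mL.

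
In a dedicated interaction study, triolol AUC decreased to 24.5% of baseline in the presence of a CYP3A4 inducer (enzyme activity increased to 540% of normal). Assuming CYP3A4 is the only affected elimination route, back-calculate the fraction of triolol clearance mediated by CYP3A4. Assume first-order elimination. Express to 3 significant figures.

CL'/CL = 1 / 0.245 = 4.082
5.4·fm + (1 − fm) = 4.082
fm = (4.082 − 1) / (5.4 − 1) = 0.700

0.700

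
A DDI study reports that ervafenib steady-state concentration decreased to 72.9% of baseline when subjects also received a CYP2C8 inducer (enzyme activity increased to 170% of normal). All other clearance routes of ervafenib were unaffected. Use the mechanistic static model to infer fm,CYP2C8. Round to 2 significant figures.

0.53

Write x for the fraction cleared via CYP2C8. The observed steady-state concentration change means clearance rose to 1/0.729 = 1.372 of baseline.
Only the CYP2C8 route changed, so 1.372 = x·1.7 + (1 − x), giving x = 0.53.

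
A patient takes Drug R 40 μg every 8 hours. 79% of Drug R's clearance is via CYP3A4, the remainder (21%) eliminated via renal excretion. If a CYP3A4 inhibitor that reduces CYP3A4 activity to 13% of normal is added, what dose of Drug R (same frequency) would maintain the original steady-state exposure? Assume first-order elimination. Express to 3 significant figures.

The CYP3A4 pathway (79% of clearance) falls to 0.13× activity: 0.79 × 0.13 = 0.1027.
The remaining 21% of clearance is unaffected.
New clearance relative to baseline: 0.1027 + 0.21 = 0.3127.
Exposure is unchanged when dose changes in proportion to clearance. New dose = 40 μg × 0.3127 = 12.5 μg.

12.5 μg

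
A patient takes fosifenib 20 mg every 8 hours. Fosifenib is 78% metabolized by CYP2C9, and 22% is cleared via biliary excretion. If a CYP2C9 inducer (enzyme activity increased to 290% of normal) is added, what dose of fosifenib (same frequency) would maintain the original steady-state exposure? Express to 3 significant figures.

The CYP2C9 pathway (78% of clearance) increases to 2.9× activity: 0.78 × 2.9 = 2.262.
Non-CYP routes (22%) are unchanged.
Relative clearance = 2.262 + 0.22 = 2.482.
Css,avg = (dose rate)/CL, so holding Css fixed requires dose ∝ CL: 20 × 2.482 = 49.6 mg.

49.6 mg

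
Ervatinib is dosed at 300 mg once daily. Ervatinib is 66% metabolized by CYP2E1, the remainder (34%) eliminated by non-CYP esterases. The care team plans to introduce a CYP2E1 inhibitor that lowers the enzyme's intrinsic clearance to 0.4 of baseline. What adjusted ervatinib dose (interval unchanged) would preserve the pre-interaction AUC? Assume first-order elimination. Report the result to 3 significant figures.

181 mg

The CYP2E1 pathway (66% of clearance) drops to 0.4× activity: 0.66 × 0.4 = 0.264.
The remaining 34% of clearance is unaffected.
CL_new/CL_old = 0.264 + 0.34 = 0.604.
Css,avg = (dose rate)/CL, so holding Css fixed requires dose ∝ CL: 300 × 0.604 = 181 mg.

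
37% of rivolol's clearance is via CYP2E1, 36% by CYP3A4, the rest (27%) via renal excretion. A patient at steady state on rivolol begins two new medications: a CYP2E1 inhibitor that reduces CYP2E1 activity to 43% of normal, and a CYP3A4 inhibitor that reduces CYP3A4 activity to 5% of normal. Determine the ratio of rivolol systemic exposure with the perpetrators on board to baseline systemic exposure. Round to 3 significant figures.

CYP2E1: 0.37 × 0.43 = 0.1591
CYP3A4: 0.36 × 0.05 = 0.018
Other: 0.27 (unchanged)
CL_new/CL_old = 0.1591 + 0.018 + 0.27 = 0.4471.
Because systemic exposure varies inversely with clearance, the combined effect is 1 / 0.4471 = 2.24.

2.24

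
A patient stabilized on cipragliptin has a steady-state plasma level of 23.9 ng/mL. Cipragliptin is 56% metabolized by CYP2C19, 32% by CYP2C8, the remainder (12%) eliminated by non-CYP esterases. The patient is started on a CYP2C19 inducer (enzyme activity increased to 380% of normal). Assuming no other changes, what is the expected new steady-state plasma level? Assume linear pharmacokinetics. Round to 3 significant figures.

9.31 ng/mL

The CYP2C19 pathway (56% of clearance) increases to 3.8× activity: 0.56 × 3.8 = 2.128.
CYP2C8 (32%) and the residual 12% are unaffected.
CL_new/CL_old = 2.128 + 0.32 + 0.12 = 2.568.
New steady-state plasma level = baseline ÷ relative clearance = 23.9 / 2.568 = 9.31 ng/mL.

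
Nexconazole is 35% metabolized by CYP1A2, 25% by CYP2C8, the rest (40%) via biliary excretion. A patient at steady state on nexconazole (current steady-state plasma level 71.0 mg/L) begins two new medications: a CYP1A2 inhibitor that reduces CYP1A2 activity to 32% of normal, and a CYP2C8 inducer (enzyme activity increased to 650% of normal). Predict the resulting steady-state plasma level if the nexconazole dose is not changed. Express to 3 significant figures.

The CYP1A2 pathway (35% of clearance) falls to 0.32× activity: 0.35 × 0.32 = 0.112.
The CYP2C8 pathway (25% of clearance) is boosted to 6.5× activity: 0.25 × 6.5 = 1.625.
The remaining 40% of clearance is unaffected.
Relative clearance = 0.112 + 1.625 + 0.4 = 2.137.
Dividing the baseline by the relative clearance: 71.0 / 2.137 = 33.2 mg/L.

33.2 mg/L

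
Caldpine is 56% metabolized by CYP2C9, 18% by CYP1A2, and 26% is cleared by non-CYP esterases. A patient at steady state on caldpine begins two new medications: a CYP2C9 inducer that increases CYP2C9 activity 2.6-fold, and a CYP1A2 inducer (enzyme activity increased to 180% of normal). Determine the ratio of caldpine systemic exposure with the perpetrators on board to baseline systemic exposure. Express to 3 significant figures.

CYP2C9: 0.56 × 2.6 = 1.456
CYP1A2: 0.18 × 1.8 = 0.324
Other: 0.26 (unchanged)
New clearance relative to baseline: 1.456 + 0.324 + 0.26 = 2.04.
Because systemic exposure varies inversely with clearance, the combined effect is 1 / 2.04 = 0.490.

0.490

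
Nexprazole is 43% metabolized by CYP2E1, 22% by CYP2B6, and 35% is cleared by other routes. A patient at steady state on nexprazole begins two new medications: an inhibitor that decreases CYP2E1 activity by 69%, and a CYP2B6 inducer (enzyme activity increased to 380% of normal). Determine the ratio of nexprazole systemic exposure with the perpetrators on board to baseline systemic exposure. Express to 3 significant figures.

CYP2E1: 0.43 × 0.31 = 0.1333
CYP2B6: 0.22 × 3.8 = 0.836
Other: 0.35 (unchanged)
Relative clearance = 0.1333 + 0.836 + 0.35 = 1.3193.
Net systemic exposure ratio = 1 / 1.3193 = 0.758.

0.758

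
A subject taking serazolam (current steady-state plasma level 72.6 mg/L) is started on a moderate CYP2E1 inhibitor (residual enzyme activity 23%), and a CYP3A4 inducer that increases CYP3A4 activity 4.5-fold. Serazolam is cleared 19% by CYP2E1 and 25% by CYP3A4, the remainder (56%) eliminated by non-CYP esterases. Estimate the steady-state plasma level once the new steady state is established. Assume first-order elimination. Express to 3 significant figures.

42.0 mg/L

The CYP2E1 pathway (19% of clearance) is reduced to 0.23× activity: 0.19 × 0.23 = 0.0437.
The CYP3A4 pathway (25% of clearance) rises to 4.5× activity: 0.25 × 4.5 = 1.125.
The remaining 56% of clearance is unaffected.
CL_new/CL_old = 0.0437 + 1.125 + 0.56 = 1.7287.
Dividing the baseline by the relative clearance: 72.6 / 1.7287 = 42.0 mg/L.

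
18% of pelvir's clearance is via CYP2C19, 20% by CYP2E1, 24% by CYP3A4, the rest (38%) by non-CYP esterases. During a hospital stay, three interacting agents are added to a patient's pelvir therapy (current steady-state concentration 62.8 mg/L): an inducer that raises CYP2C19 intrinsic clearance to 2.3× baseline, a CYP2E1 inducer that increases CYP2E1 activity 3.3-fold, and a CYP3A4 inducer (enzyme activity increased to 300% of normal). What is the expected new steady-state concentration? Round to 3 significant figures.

28.9 mg/L

The CYP2C19 pathway (18% of clearance) rises to 2.3× activity: 0.18 × 2.3 = 0.414.
The CYP2E1 pathway (20% of clearance) is boosted to 3.3× activity: 0.2 × 3.3 = 0.66.
The CYP3A4 pathway (24% of clearance) rises to 3× activity: 0.24 × 3 = 0.72.
The remaining 38% of clearance is unaffected.
CL_new/CL_old = 0.414 + 0.66 + 0.72 + 0.38 = 2.174.
Steady-state concentration ∝ 1/CL: new value = 62.8 / 2.174 = 28.9 mg/L.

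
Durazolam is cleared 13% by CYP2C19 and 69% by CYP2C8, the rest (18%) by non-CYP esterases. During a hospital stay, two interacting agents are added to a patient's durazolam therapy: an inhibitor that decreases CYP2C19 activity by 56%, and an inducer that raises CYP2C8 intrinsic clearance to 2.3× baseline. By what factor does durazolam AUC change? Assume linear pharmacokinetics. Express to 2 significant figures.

0.55

CYP2C19: 0.13 × 0.44 = 0.0572
CYP2C8: 0.69 × 2.3 = 1.587
Other: 0.18 (unchanged)
CL_new/CL_old = 0.0572 + 1.587 + 0.18 = 1.8242.
Net AUC ratio = 1 / 1.8242 = 0.55.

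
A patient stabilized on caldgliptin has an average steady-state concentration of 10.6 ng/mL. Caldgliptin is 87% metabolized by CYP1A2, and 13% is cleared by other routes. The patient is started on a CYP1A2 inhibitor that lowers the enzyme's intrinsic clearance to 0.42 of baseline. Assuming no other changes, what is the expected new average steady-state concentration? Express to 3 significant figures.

21.4 ng/mL

CYP1A2: 0.87 × 0.42 = 0.3654
Other: 0.13 (unchanged)
CL_new/CL_old = 0.3654 + 0.13 = 0.4954.
With dosing unchanged, average steady-state concentration scales as 1/CL: 10.6 / 0.4954 = 21.4 ng/mL.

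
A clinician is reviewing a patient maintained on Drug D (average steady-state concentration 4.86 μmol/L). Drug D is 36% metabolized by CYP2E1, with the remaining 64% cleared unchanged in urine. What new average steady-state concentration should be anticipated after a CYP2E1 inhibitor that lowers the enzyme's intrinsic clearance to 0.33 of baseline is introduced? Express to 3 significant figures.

6.40 μmol/L

CYP2E1: 0.36 × 0.33 = 0.1188
Other: 0.64 (unchanged)
New clearance relative to baseline: 0.1188 + 0.64 = 0.7588.
New average steady-state concentration = baseline ÷ relative clearance = 4.86 / 0.7588 = 6.40 μmol/L.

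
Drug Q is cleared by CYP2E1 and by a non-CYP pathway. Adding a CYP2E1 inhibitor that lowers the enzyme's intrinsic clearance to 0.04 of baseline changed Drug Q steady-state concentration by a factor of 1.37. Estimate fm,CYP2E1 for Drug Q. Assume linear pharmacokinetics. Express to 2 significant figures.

CL'/CL = 1 / 1.37 = 0.7299
0.04·fm + (1 − fm) = 0.7299
fm = (0.7299 − 1) / (0.04 − 1) = 0.28

0.28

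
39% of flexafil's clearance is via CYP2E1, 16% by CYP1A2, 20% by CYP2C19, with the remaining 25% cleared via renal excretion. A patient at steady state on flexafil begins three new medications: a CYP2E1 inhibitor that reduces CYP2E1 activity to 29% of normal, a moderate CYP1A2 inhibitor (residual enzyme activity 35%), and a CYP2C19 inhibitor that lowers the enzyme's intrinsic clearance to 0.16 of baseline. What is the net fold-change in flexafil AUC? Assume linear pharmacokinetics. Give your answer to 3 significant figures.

The CYP2E1 pathway (39% of clearance) is reduced to 0.29× activity: 0.39 × 0.29 = 0.1131.
The CYP1A2 pathway (16% of clearance) falls to 0.35× activity: 0.16 × 0.35 = 0.056.
The CYP2C19 pathway (20% of clearance) falls to 0.16× activity: 0.2 × 0.16 = 0.032.
Non-CYP routes (25%) are unchanged.
CL_new/CL_old = 0.1131 + 0.056 + 0.032 + 0.25 = 0.4511.
AUC ∝ 1/CL: fold-change = 1 / 0.4511 = 2.22.

2.22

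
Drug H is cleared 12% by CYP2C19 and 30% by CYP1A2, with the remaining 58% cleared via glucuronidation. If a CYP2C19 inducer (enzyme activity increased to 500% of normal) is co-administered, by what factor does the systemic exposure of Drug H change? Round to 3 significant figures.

CYP2C19: 0.12 × 5 = 0.6
CYP1A2: 0.3 (unchanged)
Other: 0.58 (unchanged)
CL_new/CL_old = 0.6 + 0.3 + 0.58 = 1.48.
Systemic exposure is inversely proportional to clearance, so the fold-change is 1 / 1.48 = 0.676.

0.676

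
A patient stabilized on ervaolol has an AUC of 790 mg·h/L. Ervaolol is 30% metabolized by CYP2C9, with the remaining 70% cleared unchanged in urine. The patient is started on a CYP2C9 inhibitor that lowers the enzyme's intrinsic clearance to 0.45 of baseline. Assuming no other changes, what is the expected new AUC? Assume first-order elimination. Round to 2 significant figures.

The CYP2C9 pathway (30% of clearance) is reduced to 0.45× activity: 0.3 × 0.45 = 0.135.
The remaining 70% of clearance is unaffected.
Relative clearance = 0.135 + 0.7 = 0.835.
With dosing unchanged, AUC scales as 1/CL: 790 / 0.835 = 9.5 × 10² mg·h/L.

9.5 × 10² mg·h/L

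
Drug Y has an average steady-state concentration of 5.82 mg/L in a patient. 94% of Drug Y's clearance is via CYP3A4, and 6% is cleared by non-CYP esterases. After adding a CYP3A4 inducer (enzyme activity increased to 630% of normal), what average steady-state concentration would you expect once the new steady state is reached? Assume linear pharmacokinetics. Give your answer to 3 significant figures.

The CYP3A4 pathway (94% of clearance) rises to 6.3× activity: 0.94 × 6.3 = 5.922.
Non-CYP routes (6%) are unchanged.
CL_new/CL_old = 5.922 + 0.06 = 5.982.
New average steady-state concentration = baseline ÷ relative clearance = 5.82 / 5.982 = 0.973 mg/L.

0.973 mg/L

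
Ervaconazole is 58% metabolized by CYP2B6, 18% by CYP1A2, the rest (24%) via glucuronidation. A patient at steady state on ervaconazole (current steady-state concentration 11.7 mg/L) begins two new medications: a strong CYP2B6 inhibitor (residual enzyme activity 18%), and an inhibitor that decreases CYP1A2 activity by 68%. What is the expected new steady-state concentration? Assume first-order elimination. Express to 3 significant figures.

29.1 mg/L

The CYP2B6 pathway (58% of clearance) falls to 0.18× activity: 0.58 × 0.18 = 0.1044.
The CYP1A2 pathway (18% of clearance) is reduced to 0.32× activity: 0.18 × 0.32 = 0.0576.
The remaining 24% of clearance is unaffected.
CL_new/CL_old = 0.1044 + 0.0576 + 0.24 = 0.402.
Dividing the baseline by the relative clearance: 11.7 / 0.402 = 29.1 mg/L.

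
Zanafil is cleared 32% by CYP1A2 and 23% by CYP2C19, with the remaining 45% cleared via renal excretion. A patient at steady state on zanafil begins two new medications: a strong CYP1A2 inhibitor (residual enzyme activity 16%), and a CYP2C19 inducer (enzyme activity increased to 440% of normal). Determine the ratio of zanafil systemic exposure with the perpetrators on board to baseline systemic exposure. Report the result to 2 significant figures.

0.66

The CYP1A2 pathway (32% of clearance) is reduced to 0.16× activity: 0.32 × 0.16 = 0.0512.
The CYP2C19 pathway (23% of clearance) rises to 4.4× activity: 0.23 × 4.4 = 1.012.
Non-CYP routes (45%) are unchanged.
CL_new/CL_old = 0.0512 + 1.012 + 0.45 = 1.5132.
Net systemic exposure ratio = 1 / 1.5132 = 0.66.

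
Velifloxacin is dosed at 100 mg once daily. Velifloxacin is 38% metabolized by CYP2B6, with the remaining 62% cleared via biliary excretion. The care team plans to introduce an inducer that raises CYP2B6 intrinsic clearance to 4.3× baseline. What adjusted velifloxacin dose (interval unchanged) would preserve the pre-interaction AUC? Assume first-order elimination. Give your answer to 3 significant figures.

225 mg

CYP2B6: 0.38 × 4.3 = 1.634
Other: 0.62 (unchanged)
Relative clearance = 1.634 + 0.62 = 2.254.
Exposure is unchanged when dose changes in proportion to clearance. New dose = 100 mg × 2.254 = 225 mg.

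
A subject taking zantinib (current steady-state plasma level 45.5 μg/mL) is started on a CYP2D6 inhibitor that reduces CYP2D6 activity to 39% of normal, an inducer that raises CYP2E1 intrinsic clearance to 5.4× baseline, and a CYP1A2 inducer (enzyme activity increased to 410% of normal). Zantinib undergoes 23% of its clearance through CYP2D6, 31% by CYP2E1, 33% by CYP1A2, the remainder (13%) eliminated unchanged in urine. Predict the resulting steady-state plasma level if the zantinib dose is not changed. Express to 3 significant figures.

14.0 μg/mL

CYP2D6: 0.23 × 0.39 = 0.0897
CYP2E1: 0.31 × 5.4 = 1.674
CYP1A2: 0.33 × 4.1 = 1.353
Other: 0.13 (unchanged)
Relative clearance = 0.0897 + 1.674 + 1.353 + 0.13 = 3.2467.
Steady-state plasma level ∝ 1/CL: new value = 45.5 / 3.2467 = 14.0 μg/mL.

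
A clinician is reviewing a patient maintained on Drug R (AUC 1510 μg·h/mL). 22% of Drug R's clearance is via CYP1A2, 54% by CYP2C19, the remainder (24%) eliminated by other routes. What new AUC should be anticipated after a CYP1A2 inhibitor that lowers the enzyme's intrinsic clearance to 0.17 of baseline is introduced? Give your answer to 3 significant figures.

1.85 × 10³ μg·h/mL

The CYP1A2 pathway (22% of clearance) falls to 0.17× activity: 0.22 × 0.17 = 0.0374.
CYP2C19 (54%) and the residual 24% are unaffected.
CL_new/CL_old = 0.0374 + 0.54 + 0.24 = 0.8174.
New AUC = baseline ÷ relative clearance = 1510 / 0.8174 = 1.85 × 10³ μg·h/mL.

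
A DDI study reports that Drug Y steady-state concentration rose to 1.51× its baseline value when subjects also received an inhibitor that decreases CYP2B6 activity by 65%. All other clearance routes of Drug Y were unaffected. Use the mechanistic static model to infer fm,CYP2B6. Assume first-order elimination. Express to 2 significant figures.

0.52

CL'/CL = 1 / 1.51 = 0.6623
0.35·fm + (1 − fm) = 0.6623
fm = (0.6623 − 1) / (0.35 − 1) = 0.52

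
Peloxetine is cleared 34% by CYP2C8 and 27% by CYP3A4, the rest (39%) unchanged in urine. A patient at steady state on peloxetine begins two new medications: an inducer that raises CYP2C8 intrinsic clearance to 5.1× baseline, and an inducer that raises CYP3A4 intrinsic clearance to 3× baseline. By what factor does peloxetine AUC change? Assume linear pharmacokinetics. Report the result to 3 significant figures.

The CYP2C8 pathway (34% of clearance) increases to 5.1× activity: 0.34 × 5.1 = 1.734.
The CYP3A4 pathway (27% of clearance) is boosted to 3× activity: 0.27 × 3 = 0.81.
The remaining 39% of clearance is unaffected.
CL_new/CL_old = 1.734 + 0.81 + 0.39 = 2.934.
Net AUC ratio = 1 / 2.934 = 0.341.

0.341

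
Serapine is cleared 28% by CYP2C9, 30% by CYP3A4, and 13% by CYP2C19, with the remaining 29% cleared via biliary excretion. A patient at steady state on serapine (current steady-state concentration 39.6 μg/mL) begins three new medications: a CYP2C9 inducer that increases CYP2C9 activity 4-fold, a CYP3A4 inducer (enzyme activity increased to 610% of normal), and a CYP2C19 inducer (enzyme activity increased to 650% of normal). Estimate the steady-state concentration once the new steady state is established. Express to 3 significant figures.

The CYP2C9 pathway (28% of clearance) is boosted to 4× activity: 0.28 × 4 = 1.12.
The CYP3A4 pathway (30% of clearance) is boosted to 6.1× activity: 0.3 × 6.1 = 1.83.
The CYP2C19 pathway (13% of clearance) is boosted to 6.5× activity: 0.13 × 6.5 = 0.845.
The remaining 29% of clearance is unaffected.
Relative clearance = 1.12 + 1.83 + 0.845 + 0.29 = 4.085.
Dividing the baseline by the relative clearance: 39.6 / 4.085 = 9.69 μg/mL.

9.69 μg/mL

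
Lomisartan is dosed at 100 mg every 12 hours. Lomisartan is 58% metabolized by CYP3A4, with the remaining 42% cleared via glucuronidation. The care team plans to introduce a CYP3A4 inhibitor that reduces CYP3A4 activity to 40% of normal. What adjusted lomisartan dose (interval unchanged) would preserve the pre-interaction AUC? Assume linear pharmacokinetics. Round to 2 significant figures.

65 mg

The CYP3A4 pathway (58% of clearance) drops to 0.4× activity: 0.58 × 0.4 = 0.232.
The remaining 42% of clearance is unaffected.
CL_new/CL_old = 0.232 + 0.42 = 0.652.
Css,avg = (dose rate)/CL, so holding Css fixed requires dose ∝ CL: 100 × 0.652 = 65 mg.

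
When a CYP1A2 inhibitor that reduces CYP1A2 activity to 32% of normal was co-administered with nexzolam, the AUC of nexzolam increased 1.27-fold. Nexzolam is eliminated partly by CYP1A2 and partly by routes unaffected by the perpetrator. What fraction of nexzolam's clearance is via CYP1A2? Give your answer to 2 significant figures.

Let x = fm,CYP1A2. Because AUC ∝ 1/CL, relative clearance fell to 1/1.27 = 0.7874.
Only the CYP1A2 route changed, so 0.7874 = x·0.32 + (1 − x), giving x = 0.31.

0.31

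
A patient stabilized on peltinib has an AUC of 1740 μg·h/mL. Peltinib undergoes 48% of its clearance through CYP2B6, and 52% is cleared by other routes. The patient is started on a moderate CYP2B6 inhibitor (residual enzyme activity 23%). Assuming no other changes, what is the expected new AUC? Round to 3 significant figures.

The CYP2B6 pathway (48% of clearance) is reduced to 0.23× activity: 0.48 × 0.23 = 0.1104.
The remaining 52% of clearance is unaffected.
Relative clearance = 0.1104 + 0.52 = 0.6304.
With dosing unchanged, AUC scales as 1/CL: 1740 / 0.6304 = 2.76 × 10³ μg·h/mL.

2.76 × 10³ μg·h/mL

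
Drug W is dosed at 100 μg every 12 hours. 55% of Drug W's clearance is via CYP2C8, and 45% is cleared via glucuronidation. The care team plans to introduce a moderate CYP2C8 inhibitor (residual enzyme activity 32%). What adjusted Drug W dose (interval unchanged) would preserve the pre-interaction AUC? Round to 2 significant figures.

63 μg

CYP2C8: 0.55 × 0.32 = 0.176
Other: 0.45 (unchanged)
CL_new/CL_old = 0.176 + 0.45 = 0.626.
Css,avg = (dose rate)/CL, so holding Css fixed requires dose ∝ CL: 100 × 0.626 = 63 μg.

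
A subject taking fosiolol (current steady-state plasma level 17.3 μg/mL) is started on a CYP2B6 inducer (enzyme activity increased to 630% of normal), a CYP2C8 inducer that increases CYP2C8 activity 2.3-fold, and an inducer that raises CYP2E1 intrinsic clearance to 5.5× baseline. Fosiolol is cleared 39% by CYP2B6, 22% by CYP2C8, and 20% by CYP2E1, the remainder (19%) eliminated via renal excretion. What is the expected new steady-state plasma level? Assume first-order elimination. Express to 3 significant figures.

4.07 μg/mL

The CYP2B6 pathway (39% of clearance) increases to 6.3× activity: 0.39 × 6.3 = 2.457.
The CYP2C8 pathway (22% of clearance) is boosted to 2.3× activity: 0.22 × 2.3 = 0.506.
The CYP2E1 pathway (20% of clearance) is boosted to 5.5× activity: 0.2 × 5.5 = 1.1.
Non-CYP routes (19%) are unchanged.
CL_new/CL_old = 2.457 + 0.506 + 1.1 + 0.19 = 4.253.
Dividing the baseline by the relative clearance: 17.3 / 4.253 = 4.07 μg/mL.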